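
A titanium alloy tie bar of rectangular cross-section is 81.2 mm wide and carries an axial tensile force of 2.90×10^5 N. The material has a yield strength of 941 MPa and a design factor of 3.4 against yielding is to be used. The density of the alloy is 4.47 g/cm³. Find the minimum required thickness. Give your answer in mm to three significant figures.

σ_allow = 941/3.4 = 276.8 MPa.
Required area A = F/σ_allow = 290000/276.8 = 1048 mm².
t = A/w = 1048/81.2 = 12.90 mm.

t = 12.9 mm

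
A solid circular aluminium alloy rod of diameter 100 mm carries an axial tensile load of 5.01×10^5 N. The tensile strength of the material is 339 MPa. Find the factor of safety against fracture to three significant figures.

A = πd²/4 = 7854 mm².
σ = F/A = 501000/7854 = 63.79 MPa.
n = 339/63.79 = 5.314.

n = 5.31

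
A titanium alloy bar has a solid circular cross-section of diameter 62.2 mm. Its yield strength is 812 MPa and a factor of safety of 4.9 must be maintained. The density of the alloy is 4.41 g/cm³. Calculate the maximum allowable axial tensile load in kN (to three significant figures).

σ_allow = 812/4.9 = 165.7 MPa.
A = πd²/4 = π×62.2²/4 = 3039 mm².
F_allow = σ_allow × A = 165.7×3039 = 503500 N.

F_allow = 504 kN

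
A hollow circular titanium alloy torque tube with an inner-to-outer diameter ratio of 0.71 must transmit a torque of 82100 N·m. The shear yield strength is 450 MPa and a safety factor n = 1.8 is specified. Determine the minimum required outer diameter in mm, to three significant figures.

τ_allow = 450/1.8 = 250.0 MPa.
For a hollow shaft τ = 16T/[πd_o³(1−k⁴)] with k = 0.71, so 1−k⁴ = 0.7459.
d_o³ = 16T/[π τ_allow (1−k⁴)] = 16×8.2100×10^7/(π×250.0×0.7459) = 2.242×10^6 mm³.
d_o = 130.9 mm.

d_o = 131 mm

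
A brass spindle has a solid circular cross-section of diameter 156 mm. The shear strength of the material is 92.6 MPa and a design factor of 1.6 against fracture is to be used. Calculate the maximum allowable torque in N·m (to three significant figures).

T_allow = 43100 N·m

τ_allow = 92.6/1.6 = 57.87 MPa.
For a solid shaft T_allow = τ_allow·πd³/16; πd³/16 = π×156³/16 = 745400 mm³.
T_allow = 57.87×745400 = 4.314×10^7 N·mm = 43140 N·m.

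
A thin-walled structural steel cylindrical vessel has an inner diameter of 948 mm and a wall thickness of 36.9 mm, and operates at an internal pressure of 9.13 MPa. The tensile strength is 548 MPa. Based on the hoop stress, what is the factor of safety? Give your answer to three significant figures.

σ_h = pD/(2t) = 9.13×948/(2×36.9) = 117.3 MPa.
n = 548/117.3 = 4.673.

n = 4.67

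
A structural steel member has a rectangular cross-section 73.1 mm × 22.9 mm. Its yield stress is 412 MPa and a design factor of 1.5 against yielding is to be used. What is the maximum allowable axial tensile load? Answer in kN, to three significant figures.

σ_allow = 412/1.5 = 274.7 MPa.
A = 73.1×22.9 = 1674 mm².
F_allow = σ_allow × A = 274.7×1674 = 459800 N.

F_allow = 460 kN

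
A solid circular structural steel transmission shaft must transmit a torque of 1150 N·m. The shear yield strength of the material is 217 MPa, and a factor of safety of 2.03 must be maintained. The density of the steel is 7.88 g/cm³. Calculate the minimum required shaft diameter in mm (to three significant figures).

Allowable shear stress τ_allow = 217/2.03 = 106.9 MPa.
For a solid shaft τ = 16T/(πd³), so d³ = 16T/(π τ_allow) = 16×1150000/(π×106.9) = 54790 mm³.
d = (54790)^(1/3) = 37.98 mm.

d = 38.0 mm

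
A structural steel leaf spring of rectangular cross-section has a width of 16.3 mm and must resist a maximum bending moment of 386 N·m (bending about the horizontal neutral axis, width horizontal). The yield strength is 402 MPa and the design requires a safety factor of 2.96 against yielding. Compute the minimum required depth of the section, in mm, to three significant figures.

σ_allow = 402/2.96 = 135.8 MPa.
For a rectangular section σ = 6M/(bh²), so h² = 6M/(b σ_allow) = 6×386000/(16.3×135.8) = 1046 mm².
h = 32.35 mm.

h = 32.3 mm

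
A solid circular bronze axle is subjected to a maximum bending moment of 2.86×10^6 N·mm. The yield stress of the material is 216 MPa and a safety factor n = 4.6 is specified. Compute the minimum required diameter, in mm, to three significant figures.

σ_allow = 216/4.6 = 46.96 MPa.
For a solid circular section σ = 32M/(πd³), so d³ = 32M/(π σ_allow) = 32×2860000/(π×46.96) = 620400 mm³.
d = 85.29 mm.

d = 85.3 mm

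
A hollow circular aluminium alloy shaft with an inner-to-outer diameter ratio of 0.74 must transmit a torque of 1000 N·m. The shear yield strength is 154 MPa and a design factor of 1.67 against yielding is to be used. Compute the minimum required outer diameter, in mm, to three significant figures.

d_o = 42.9 mm

τ_allow = 154/1.67 = 92.22 MPa.
For a hollow shaft τ = 16T/[πd_o³(1−k⁴)] with k = 0.74, so 1−k⁴ = 0.7001.
d_o³ = 16T/[π τ_allow (1−k⁴)] = 16×1000000/(π×92.22×0.7001) = 78880 mm³.
d_o = 42.89 mm.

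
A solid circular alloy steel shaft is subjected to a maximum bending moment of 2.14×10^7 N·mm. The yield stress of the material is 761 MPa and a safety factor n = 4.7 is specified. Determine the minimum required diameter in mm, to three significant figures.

σ_allow = 761/4.7 = 161.9 MPa.
For a solid circular section σ = 32M/(πd³), so d³ = 32M/(π σ_allow) = 32×2.1400×10^7/(π×161.9) = 1.346×10^6 mm³.
d = 110.4 mm.

d = 110 mm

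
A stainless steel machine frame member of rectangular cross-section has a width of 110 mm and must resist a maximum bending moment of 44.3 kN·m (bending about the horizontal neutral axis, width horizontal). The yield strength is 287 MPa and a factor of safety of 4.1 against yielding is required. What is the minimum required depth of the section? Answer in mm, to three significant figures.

h = 186 mm

σ_allow = 287/4.1 = 70.00 MPa.
For a rectangular section σ = 6M/(bh²), so h² = 6M/(b σ_allow) = 6×4.4300×10^7/(110×70.00) = 34520 mm².
h = 185.8 mm.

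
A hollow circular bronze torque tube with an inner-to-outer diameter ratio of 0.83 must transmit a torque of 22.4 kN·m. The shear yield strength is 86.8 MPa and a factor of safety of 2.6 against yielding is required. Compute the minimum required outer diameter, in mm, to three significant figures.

d_o = 187 mm

τ_allow = 86.8/2.6 = 33.38 MPa.
For a hollow shaft τ = 16T/[πd_o³(1−k⁴)] with k = 0.83, so 1−k⁴ = 0.5254.
d_o³ = 16T/[π τ_allow (1−k⁴)] = 16×2.2400×10^7/(π×33.38×0.5254) = 6.504×10^6 mm³.
d_o = 186.7 mm.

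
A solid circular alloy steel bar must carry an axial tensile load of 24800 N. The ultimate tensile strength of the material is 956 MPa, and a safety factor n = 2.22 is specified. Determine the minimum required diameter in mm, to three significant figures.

d = 8.56 mm

Allowable stress σ_allow = 956/2.22 = 430.6 MPa.
Required area A = F/σ_allow = 24800/430.6 = 57.59 mm².
A = πd²/4 → d = √(4A/π) = 8.563 mm.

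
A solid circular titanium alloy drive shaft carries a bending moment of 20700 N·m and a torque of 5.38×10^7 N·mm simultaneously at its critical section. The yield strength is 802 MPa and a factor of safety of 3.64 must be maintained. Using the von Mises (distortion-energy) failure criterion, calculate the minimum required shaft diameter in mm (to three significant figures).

d = 133 mm

σ_allow = σ_y/n = 802/3.64 = 220.3 MPa.
For a solid shaft σ_b = 32M/(πd³) and τ = 16T/(πd³), so the von Mises stress is σ' = (16/πd³)·√(4M²+3T²).
√(4M²+3T²) = √(4×(2.070×10^7)² + 3×(5.380×10^7)²) = 1.020×10^8 N·mm.
d³ = 16×1.020×10^8/(π×220.3) = 2.357×10^6 mm³.
d = 133.1 mm.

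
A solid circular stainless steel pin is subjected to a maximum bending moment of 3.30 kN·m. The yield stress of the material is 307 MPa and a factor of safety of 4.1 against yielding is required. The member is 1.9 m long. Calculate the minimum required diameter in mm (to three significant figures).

σ_allow = 307/4.1 = 74.88 MPa.
For a solid circular section σ = 32M/(πd³), so d³ = 32M/(π σ_allow) = 32×3300000/(π×74.88) = 448900 mm³.
d = 76.57 mm.

d = 76.6 mm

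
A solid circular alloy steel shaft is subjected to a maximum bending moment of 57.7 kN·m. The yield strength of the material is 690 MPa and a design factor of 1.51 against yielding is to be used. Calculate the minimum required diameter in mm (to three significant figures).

d = 109 mm

σ_allow = 690/1.51 = 457.0 MPa.
For a solid circular section σ = 32M/(πd³), so d³ = 32M/(π σ_allow) = 32×5.7700×10^7/(π×457.0) = 1.286×10^6 mm³.
d = 108.8 mm.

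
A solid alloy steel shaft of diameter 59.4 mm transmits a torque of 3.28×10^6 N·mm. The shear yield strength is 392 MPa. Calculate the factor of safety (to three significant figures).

n = 4.92

τ = 16T/(πd³) = 16×3280000/(π×59.4³) = 79.70 MPa.
n = τ_limit/τ = 392/79.70 = 4.918.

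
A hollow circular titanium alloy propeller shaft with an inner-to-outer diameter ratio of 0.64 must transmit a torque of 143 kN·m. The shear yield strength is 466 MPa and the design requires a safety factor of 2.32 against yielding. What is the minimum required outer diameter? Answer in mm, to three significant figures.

τ_allow = 466/2.32 = 200.9 MPa.
For a hollow shaft τ = 16T/[πd_o³(1−k⁴)] with k = 0.64, so 1−k⁴ = 0.8322.
d_o³ = 16T/[π τ_allow (1−k⁴)] = 16×1.4300×10^8/(π×200.9×0.8322) = 4.357×10^6 mm³.
d_o = 163.3 mm.

d_o = 163 mm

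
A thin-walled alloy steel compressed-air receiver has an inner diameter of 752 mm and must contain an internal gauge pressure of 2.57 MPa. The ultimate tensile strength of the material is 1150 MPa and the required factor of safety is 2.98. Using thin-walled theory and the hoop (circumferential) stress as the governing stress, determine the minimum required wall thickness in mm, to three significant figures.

t = 2.50 mm

σ_allow = 1150/2.98 = 385.9 MPa.
Hoop stress σ_h = pD/(2t), so t = pD/(2σ_allow) = 2.57×752/(2×385.9) = 2.504 mm.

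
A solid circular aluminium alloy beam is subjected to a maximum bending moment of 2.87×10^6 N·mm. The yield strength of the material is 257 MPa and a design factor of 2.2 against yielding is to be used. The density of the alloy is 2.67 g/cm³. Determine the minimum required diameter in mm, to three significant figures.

d = 63.0 mm

σ_allow = 257/2.2 = 116.8 MPa.
For a solid circular section σ = 32M/(πd³), so d³ = 32M/(π σ_allow) = 32×2870000/(π×116.8) = 250200 mm³.
d = 63.02 mm.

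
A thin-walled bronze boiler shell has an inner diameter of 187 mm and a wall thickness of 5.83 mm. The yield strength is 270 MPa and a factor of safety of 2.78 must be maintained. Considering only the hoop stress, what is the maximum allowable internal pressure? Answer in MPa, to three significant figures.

σ_allow = 270/2.78 = 97.12 MPa.
σ_h = pD/(2t) → p_allow = 2σ_allow t/D = 2×97.12×5.83/187 = 6.056 MPa.

p_allow = 6.06 MPa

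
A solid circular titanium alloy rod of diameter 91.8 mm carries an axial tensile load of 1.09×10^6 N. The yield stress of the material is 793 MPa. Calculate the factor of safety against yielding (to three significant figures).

n = 4.82

A = πd²/4 = 6619 mm².
σ = F/A = 1090000/6619 = 164.7 MPa.
n = 793/164.7 = 4.815.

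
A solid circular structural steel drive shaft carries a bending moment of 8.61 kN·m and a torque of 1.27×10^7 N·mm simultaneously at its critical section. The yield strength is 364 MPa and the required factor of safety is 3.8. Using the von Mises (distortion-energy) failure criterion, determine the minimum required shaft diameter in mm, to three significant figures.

σ_allow = σ_y/n = 364/3.8 = 95.79 MPa.
For a solid shaft σ_b = 32M/(πd³) and τ = 16T/(πd³), so the von Mises stress is σ' = (16/πd³)·√(4M²+3T²).
√(4M²+3T²) = √(4×(8.610×10^6)² + 3×(1.270×10^7)²) = 2.794×10^7 N·mm.
d³ = 16×2.794×10^7/(π×95.79) = 1.485×10^6 mm³.
d = 114.1 mm.

d = 114 mm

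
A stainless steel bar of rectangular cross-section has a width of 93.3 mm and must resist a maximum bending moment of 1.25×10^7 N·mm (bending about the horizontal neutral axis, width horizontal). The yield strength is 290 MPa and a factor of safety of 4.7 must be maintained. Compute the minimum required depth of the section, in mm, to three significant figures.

h = 114 mm

σ_allow = 290/4.7 = 61.70 MPa.
For a rectangular section σ = 6M/(bh²), so h² = 6M/(b σ_allow) = 6×1.2500×10^7/(93.3×61.70) = 13030 mm².
h = 114.1 mm.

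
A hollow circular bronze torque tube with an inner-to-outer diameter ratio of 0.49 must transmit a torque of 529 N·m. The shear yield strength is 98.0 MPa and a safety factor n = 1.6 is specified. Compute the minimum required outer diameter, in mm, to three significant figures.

d_o = 36.0 mm

τ_allow = 98.0/1.6 = 61.25 MPa.
For a hollow shaft τ = 16T/[πd_o³(1−k⁴)] with k = 0.49, so 1−k⁴ = 0.9424.
d_o³ = 16T/[π τ_allow (1−k⁴)] = 16×529000/(π×61.25×0.9424) = 46680 mm³.
d_o = 36.01 mm.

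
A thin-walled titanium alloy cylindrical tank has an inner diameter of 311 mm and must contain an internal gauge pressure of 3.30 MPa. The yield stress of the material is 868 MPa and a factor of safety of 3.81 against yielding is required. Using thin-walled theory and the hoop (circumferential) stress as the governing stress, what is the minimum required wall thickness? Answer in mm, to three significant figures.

σ_allow = 868/3.81 = 227.8 MPa.
Hoop stress σ_h = pD/(2t), so t = pD/(2σ_allow) = 3.30×311/(2×227.8) = 2.252 mm.

t = 2.25 mm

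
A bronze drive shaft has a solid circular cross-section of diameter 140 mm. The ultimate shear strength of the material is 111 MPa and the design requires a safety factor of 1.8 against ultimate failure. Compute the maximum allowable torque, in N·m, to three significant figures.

τ_allow = 111/1.8 = 61.67 MPa.
For a solid shaft T_allow = τ_allow·πd³/16; πd³/16 = π×140³/16 = 538800 mm³.
T_allow = 61.67×538800 = 3.322×10^7 N·mm = 33220 N·m.

T_allow = 33200 N·m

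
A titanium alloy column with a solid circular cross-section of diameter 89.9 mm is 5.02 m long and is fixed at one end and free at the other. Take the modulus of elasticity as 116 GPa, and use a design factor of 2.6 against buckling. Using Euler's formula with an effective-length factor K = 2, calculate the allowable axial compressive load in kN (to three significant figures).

P_allow = 14.0 kN

I = πd⁴/64 = π×89.9⁴/64 = 3.206×10^6 mm⁴.
Effective length L_e = KL = 2×5.02 m = 10040 mm.
Euler critical load P_cr = π²EI/L_e² = π²×116000×3.206×10^6/10040² = 36420 N.
P_allow = P_cr/n = 36420/2.6 = 14010 N.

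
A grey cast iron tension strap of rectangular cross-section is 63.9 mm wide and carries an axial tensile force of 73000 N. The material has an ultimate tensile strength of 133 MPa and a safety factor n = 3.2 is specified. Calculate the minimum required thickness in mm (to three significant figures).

t = 27.5 mm

σ_allow = 133/3.2 = 41.56 MPa.
Required area A = F/σ_allow = 73000/41.56 = 1756 mm².
t = A/w = 1756/63.9 = 27.49 mm.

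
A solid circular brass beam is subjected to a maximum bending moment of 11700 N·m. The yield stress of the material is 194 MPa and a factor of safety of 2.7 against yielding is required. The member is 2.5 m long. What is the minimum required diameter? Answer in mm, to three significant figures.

d = 118 mm

σ_allow = 194/2.7 = 71.85 MPa.
For a solid circular section σ = 32M/(πd³), so d³ = 32M/(π σ_allow) = 32×1.1700×10^7/(π×71.85) = 1.659×10^6 mm³.
d = 118.4 mm.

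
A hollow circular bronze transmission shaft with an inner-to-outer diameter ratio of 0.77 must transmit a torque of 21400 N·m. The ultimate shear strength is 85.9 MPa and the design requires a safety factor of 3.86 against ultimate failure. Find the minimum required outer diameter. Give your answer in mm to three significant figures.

d_o = 196 mm

τ_allow = 85.9/3.86 = 22.25 MPa.
For a hollow shaft τ = 16T/[πd_o³(1−k⁴)] with k = 0.77, so 1−k⁴ = 0.6485.
d_o³ = 16T/[π τ_allow (1−k⁴)] = 16×2.1400×10^7/(π×22.25×0.6485) = 7.552×10^6 mm³.
d_o = 196.2 mm.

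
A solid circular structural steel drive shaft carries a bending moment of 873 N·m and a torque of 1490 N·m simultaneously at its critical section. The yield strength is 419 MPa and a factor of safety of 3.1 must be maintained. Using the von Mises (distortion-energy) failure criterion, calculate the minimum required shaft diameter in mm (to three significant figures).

d = 49.0 mm

σ_allow = σ_y/n = 419/3.1 = 135.2 MPa.
For a solid shaft σ_b = 32M/(πd³) and τ = 16T/(πd³), so the von Mises stress is σ' = (16/πd³)·√(4M²+3T²).
√(4M²+3T²) = √(4×(873000)² + 3×(1.490×10^6)²) = 3.116×10^6 N·mm.
d³ = 16×3.116×10^6/(π×135.2) = 117400 mm³.
d = 48.97 mm.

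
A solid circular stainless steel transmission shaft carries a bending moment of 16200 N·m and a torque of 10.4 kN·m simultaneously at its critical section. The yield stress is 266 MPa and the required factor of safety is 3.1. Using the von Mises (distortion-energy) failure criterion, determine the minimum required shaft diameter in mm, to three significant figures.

d = 130 mm

σ_allow = σ_y/n = 266/3.1 = 85.81 MPa.
For a solid shaft σ_b = 32M/(πd³) and τ = 16T/(πd³), so the von Mises stress is σ' = (16/πd³)·√(4M²+3T²).
√(4M²+3T²) = √(4×(1.620×10^7)² + 3×(1.040×10^7)²) = 3.707×10^7 N·mm.
d³ = 16×3.707×10^7/(π×85.81) = 2.200×10^6 mm³.
d = 130.1 mm.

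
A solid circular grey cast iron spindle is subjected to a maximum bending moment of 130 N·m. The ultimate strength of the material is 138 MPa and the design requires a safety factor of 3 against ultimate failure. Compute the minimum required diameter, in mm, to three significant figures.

d = 30.6 mm

σ_allow = 138/3 = 46.00 MPa.
For a solid circular section σ = 32M/(πd³), so d³ = 32M/(π σ_allow) = 32×130000/(π×46.00) = 28790 mm³.
d = 30.65 mm.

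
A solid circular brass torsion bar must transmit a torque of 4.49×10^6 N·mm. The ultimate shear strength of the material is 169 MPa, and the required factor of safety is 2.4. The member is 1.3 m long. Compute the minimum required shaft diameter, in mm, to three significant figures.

Allowable shear stress τ_allow = 169/2.4 = 70.42 MPa.
For a solid shaft τ = 16T/(πd³), so d³ = 16T/(π τ_allow) = 16×4490000/(π×70.42) = 324700 mm³.
d = (324700)^(1/3) = 68.74 mm.

d = 68.7 mm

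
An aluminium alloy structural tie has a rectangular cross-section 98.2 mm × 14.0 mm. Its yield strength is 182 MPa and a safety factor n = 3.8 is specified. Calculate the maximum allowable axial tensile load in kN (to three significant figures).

F_allow = 65.8 kN

σ_allow = 182/3.8 = 47.89 MPa.
A = 98.2×14.0 = 1375 mm².
F_allow = σ_allow × A = 47.89×1375 = 65850 N.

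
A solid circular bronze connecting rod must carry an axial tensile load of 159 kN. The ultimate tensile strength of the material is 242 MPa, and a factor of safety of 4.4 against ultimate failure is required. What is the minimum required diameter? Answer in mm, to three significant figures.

d = 60.7 mm

Allowable stress σ_allow = 242/4.4 = 55.00 MPa.
Required area A = F/σ_allow = 159000/55.00 = 2891 mm².
A = πd²/4 → d = √(4A/π) = 60.67 mm.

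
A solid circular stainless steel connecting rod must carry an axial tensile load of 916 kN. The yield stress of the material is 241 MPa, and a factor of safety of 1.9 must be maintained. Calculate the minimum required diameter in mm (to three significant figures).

Allowable stress σ_allow = 241/1.9 = 126.8 MPa.
Required area A = F/σ_allow = 916000/126.8 = 7222 mm².
A = πd²/4 → d = √(4A/π) = 95.89 mm.

d = 95.9 mm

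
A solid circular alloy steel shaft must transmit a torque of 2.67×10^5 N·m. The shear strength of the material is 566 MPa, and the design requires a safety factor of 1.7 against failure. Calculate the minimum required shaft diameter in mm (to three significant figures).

d = 160 mm

Allowable shear stress τ_allow = 566/1.7 = 332.9 MPa.
For a solid shaft τ = 16T/(πd³), so d³ = 16T/(π τ_allow) = 16×2.6700×10^8/(π×332.9) = 4.084×10^6 mm³.
d = (4.084×10^6)^(1/3) = 159.8 mm.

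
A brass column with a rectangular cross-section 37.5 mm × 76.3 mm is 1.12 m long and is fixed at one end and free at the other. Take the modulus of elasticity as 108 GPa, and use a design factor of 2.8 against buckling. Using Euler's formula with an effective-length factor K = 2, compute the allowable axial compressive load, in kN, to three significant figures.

Buckling occurs about the weak axis: I_min = h·b³/12 = 76.3×37.5³/12 = 335300 mm⁴ (b = 37.5 mm is the smaller dimension).
Effective length L_e = KL = 2×1.12 m = 2240 mm.
Euler critical load P_cr = π²EI/L_e² = π²×108000×335300/2240² = 71230 N.
P_allow = P_cr/n = 71230/2.8 = 25440 N.

P_allow = 25.4 kN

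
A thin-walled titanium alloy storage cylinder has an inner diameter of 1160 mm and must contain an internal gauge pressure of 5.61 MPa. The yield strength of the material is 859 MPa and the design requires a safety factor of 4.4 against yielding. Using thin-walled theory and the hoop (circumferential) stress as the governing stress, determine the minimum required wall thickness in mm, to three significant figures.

t = 16.7 mm

σ_allow = 859/4.4 = 195.2 MPa.
Hoop stress σ_h = pD/(2t), so t = pD/(2σ_allow) = 5.61×1160/(2×195.2) = 16.67 mm.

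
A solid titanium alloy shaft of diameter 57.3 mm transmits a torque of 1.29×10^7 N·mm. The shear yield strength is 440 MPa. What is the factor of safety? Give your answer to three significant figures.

τ = 16T/(πd³) = 16×1.2900×10^7/(π×57.3³) = 349.2 MPa.
n = τ_limit/τ = 440/349.2 = 1.260.

n = 1.26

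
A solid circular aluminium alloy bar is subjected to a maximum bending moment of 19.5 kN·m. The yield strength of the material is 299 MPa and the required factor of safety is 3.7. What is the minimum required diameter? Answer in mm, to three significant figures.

σ_allow = 299/3.7 = 80.81 MPa.
For a solid circular section σ = 32M/(πd³), so d³ = 32M/(π σ_allow) = 32×1.9500×10^7/(π×80.81) = 2.458×10^6 mm³.
d = 135.0 mm.

d = 135 mm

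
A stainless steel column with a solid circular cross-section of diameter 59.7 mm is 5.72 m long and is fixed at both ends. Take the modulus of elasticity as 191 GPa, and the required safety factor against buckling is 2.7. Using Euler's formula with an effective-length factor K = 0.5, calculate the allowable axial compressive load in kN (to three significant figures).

I = πd⁴/64 = π×59.7⁴/64 = 623500 mm⁴.
Effective length L_e = KL = 0.5×5.72 m = 2860 mm.
Euler critical load P_cr = π²EI/L_e² = π²×191000×623500/2860² = 143700 N.
P_allow = P_cr/n = 143700/2.7 = 53220 N.

P_allow = 53.2 kN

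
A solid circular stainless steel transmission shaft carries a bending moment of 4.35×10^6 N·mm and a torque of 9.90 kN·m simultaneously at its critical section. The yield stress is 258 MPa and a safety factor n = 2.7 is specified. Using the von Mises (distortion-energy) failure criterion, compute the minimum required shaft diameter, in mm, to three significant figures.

d = 101 mm

σ_allow = σ_y/n = 258/2.7 = 95.56 MPa.
For a solid shaft σ_b = 32M/(πd³) and τ = 16T/(πd³), so the von Mises stress is σ' = (16/πd³)·√(4M²+3T²).
√(4M²+3T²) = √(4×(4.350×10^6)² + 3×(9.900×10^6)²) = 1.923×10^7 N·mm.
d³ = 16×1.923×10^7/(π×95.56) = 1.025×10^6 mm³.
d = 100.8 mm.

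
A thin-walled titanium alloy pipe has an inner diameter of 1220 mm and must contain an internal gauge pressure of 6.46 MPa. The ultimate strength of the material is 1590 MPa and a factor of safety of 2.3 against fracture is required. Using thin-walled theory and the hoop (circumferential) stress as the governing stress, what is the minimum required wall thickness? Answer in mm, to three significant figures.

t = 5.70 mm

σ_allow = 1590/2.3 = 691.3 MPa.
Hoop stress σ_h = pD/(2t), so t = pD/(2σ_allow) = 6.46×1220/(2×691.3) = 5.700 mm.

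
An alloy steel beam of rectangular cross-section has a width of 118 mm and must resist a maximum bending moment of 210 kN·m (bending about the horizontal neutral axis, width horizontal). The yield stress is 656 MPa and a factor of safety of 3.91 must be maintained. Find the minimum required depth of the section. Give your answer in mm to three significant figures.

h = 252 mm

σ_allow = 656/3.91 = 167.8 MPa.
For a rectangular section σ = 6M/(bh²), so h² = 6M/(b σ_allow) = 6×2.1000×10^8/(118×167.8) = 63640 mm².
h = 252.3 mm.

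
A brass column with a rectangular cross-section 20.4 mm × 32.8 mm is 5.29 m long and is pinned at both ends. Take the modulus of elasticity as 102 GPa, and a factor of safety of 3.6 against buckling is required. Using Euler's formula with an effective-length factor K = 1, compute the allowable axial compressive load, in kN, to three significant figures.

P_allow = 0.232 kN

Buckling occurs about the weak axis: I_min = h·b³/12 = 32.8×20.4³/12 = 23210 mm⁴ (b = 20.4 mm is the smaller dimension).
Effective length L_e = KL = 1×5.29 m = 5290 mm.
Euler critical load P_cr = π²EI/L_e² = π²×102000×23210/5290² = 834.8 N.
P_allow = P_cr/n = 834.8/3.6 = 231.9 N.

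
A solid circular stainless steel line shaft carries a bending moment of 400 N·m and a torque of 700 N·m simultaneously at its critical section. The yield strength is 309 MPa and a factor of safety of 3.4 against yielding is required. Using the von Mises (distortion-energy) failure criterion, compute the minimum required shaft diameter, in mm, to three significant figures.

d = 43.3 mm

σ_allow = σ_y/n = 309/3.4 = 90.88 MPa.
For a solid shaft σ_b = 32M/(πd³) and τ = 16T/(πd³), so the von Mises stress is σ' = (16/πd³)·√(4M²+3T²).
√(4M²+3T²) = √(4×(400000)² + 3×(700000)²) = 1.453×10^6 N·mm.
d³ = 16×1.453×10^6/(π×90.88) = 81400 mm³.
d = 43.34 mm.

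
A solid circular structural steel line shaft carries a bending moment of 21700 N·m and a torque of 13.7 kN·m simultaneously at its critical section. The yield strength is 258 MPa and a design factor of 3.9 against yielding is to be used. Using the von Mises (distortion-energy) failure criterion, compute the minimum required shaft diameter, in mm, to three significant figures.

d = 156 mm

σ_allow = σ_y/n = 258/3.9 = 66.15 MPa.
For a solid shaft σ_b = 32M/(πd³) and τ = 16T/(πd³), so the von Mises stress is σ' = (16/πd³)·√(4M²+3T²).
√(4M²+3T²) = √(4×(2.170×10^7)² + 3×(1.370×10^7)²) = 4.946×10^7 N·mm.
d³ = 16×4.946×10^7/(π×66.15) = 3.808×10^6 mm³.
d = 156.2 mm.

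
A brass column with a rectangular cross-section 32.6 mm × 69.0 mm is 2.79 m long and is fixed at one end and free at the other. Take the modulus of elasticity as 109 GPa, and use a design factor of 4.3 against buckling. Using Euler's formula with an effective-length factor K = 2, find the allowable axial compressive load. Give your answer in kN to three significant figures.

P_allow = 1.60 kN

Buckling occurs about the weak axis: I_min = h·b³/12 = 69.0×32.6³/12 = 199200 mm⁴ (b = 32.6 mm is the smaller dimension).
Effective length L_e = KL = 2×2.79 m = 5580 mm.
Euler critical load P_cr = π²EI/L_e² = π²×109000×199200/5580² = 6883 N.
P_allow = P_cr/n = 6883/4.3 = 1601 N.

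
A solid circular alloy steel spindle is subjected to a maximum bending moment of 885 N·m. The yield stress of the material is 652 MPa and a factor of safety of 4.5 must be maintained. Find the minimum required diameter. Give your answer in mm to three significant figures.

d = 39.6 mm

σ_allow = 652/4.5 = 144.9 MPa.
For a solid circular section σ = 32M/(πd³), so d³ = 32M/(π σ_allow) = 32×885000/(π×144.9) = 62220 mm³.
d = 39.63 mm.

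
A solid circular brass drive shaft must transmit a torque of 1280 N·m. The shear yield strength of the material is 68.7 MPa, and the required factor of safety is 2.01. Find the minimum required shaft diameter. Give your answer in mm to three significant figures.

Allowable shear stress τ_allow = 68.7/2.01 = 34.18 MPa.
For a solid shaft τ = 16T/(πd³), so d³ = 16T/(π τ_allow) = 16×1280000/(π×34.18) = 190700 mm³.
d = (190700)^(1/3) = 57.56 mm.

d = 57.6 mm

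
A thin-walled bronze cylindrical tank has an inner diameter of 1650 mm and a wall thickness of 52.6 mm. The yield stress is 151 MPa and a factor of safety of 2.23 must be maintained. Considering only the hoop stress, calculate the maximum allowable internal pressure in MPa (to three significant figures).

p_allow = 4.32 MPa

σ_allow = 151/2.23 = 67.71 MPa.
σ_h = pD/(2t) → p_allow = 2σ_allow t/D = 2×67.71×52.6/1650 = 4.317 MPa.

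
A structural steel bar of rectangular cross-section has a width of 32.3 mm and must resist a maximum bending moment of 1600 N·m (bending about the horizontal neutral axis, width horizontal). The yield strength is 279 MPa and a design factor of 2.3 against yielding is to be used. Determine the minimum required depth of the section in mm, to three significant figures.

h = 49.5 mm

σ_allow = 279/2.3 = 121.3 MPa.
For a rectangular section σ = 6M/(bh²), so h² = 6M/(b σ_allow) = 6×1600000/(32.3×121.3) = 2450 mm².
h = 49.50 mm.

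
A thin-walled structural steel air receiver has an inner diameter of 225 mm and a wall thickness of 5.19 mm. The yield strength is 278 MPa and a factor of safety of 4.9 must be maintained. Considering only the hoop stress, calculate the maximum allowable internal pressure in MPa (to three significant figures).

p_allow = 2.62 MPa

σ_allow = 278/4.9 = 56.73 MPa.
σ_h = pD/(2t) → p_allow = 2σ_allow t/D = 2×56.73×5.19/225 = 2.617 MPa.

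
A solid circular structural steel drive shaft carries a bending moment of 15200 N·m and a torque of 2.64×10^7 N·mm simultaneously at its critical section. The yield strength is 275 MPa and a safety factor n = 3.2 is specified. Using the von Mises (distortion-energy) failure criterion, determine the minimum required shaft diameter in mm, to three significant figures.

σ_allow = σ_y/n = 275/3.2 = 85.94 MPa.
For a solid shaft σ_b = 32M/(πd³) and τ = 16T/(πd³), so the von Mises stress is σ' = (16/πd³)·√(4M²+3T²).
√(4M²+3T²) = √(4×(1.520×10^7)² + 3×(2.640×10^7)²) = 5.491×10^7 N·mm.
d³ = 16×5.491×10^7/(π×85.94) = 3.254×10^6 mm³.
d = 148.2 mm.

d = 148 mm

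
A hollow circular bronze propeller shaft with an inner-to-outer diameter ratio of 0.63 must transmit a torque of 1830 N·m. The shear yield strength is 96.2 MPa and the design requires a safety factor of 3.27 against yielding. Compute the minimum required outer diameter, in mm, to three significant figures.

τ_allow = 96.2/3.27 = 29.42 MPa.
For a hollow shaft τ = 16T/[πd_o³(1−k⁴)] with k = 0.63, so 1−k⁴ = 0.8425.
d_o³ = 16T/[π τ_allow (1−k⁴)] = 16×1830000/(π×29.42×0.8425) = 376000 mm³.
d_o = 72.18 mm.

d_o = 72.2 mm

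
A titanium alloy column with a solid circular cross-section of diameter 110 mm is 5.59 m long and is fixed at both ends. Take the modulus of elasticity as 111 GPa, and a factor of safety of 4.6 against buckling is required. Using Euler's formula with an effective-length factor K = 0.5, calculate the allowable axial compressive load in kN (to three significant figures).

P_allow = 219 kN

I = πd⁴/64 = π×110⁴/64 = 7.187×10^6 mm⁴.
Effective length L_e = KL = 0.5×5.59 m = 2795 mm.
Euler critical load P_cr = π²EI/L_e² = π²×111000×7.187×10^6/2795² = 1.008×10^6 N.
P_allow = P_cr/n = 1.008×10^6/4.6 = 219100 N.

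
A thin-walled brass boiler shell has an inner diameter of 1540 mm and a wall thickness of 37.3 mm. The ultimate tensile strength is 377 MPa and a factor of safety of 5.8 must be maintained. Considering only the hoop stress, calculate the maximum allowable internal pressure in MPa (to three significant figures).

p_allow = 3.15 MPa

σ_allow = 377/5.8 = 65.00 MPa.
σ_h = pD/(2t) → p_allow = 2σ_allow t/D = 2×65.00×37.3/1540 = 3.149 MPa.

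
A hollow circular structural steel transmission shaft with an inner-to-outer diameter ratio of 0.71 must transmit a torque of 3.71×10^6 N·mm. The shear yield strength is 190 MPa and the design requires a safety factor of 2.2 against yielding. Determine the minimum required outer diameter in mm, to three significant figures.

τ_allow = 190/2.2 = 86.36 MPa.
For a hollow shaft τ = 16T/[πd_o³(1−k⁴)] with k = 0.71, so 1−k⁴ = 0.7459.
d_o³ = 16T/[π τ_allow (1−k⁴)] = 16×3710000/(π×86.36×0.7459) = 293300 mm³.
d_o = 66.44 mm.

d_o = 66.4 mm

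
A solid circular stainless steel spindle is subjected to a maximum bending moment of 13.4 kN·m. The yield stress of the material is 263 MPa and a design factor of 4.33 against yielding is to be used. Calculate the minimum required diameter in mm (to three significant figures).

σ_allow = 263/4.33 = 60.74 MPa.
For a solid circular section σ = 32M/(πd³), so d³ = 32M/(π σ_allow) = 32×1.3400×10^7/(π×60.74) = 2.247×10^6 mm³.
d = 131.0 mm.

d = 131 mm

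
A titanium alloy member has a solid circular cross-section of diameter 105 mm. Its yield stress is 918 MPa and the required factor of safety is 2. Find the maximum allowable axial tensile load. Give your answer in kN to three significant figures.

F_allow = 3970 kN

σ_allow = 918/2 = 459.0 MPa.
A = πd²/4 = π×105²/4 = 8659 mm².
F_allow = σ_allow × A = 459.0×8659 = 3.974×10^6 N.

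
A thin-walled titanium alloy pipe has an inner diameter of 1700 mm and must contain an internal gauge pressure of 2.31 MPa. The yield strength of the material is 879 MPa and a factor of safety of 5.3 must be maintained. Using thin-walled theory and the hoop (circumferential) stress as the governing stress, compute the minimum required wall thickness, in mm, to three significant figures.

σ_allow = 879/5.3 = 165.8 MPa.
Hoop stress σ_h = pD/(2t), so t = pD/(2σ_allow) = 2.31×1700/(2×165.8) = 11.84 mm.

t = 11.8 mm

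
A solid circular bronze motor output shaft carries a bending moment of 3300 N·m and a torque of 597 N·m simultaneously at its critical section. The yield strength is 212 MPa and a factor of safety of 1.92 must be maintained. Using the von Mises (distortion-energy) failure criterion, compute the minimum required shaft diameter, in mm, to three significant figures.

d = 67.5 mm

σ_allow = σ_y/n = 212/1.92 = 110.4 MPa.
For a solid shaft σ_b = 32M/(πd³) and τ = 16T/(πd³), so the von Mises stress is σ' = (16/πd³)·√(4M²+3T²).
√(4M²+3T²) = √(4×(3.300×10^6)² + 3×(597000)²) = 6.681×10^6 N·mm.
d³ = 16×6.681×10^6/(π×110.4) = 308100 mm³.
d = 67.54 mm.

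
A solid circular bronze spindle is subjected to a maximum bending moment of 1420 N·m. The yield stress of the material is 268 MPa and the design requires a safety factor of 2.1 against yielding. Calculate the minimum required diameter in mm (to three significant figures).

d = 48.4 mm

σ_allow = 268/2.1 = 127.6 MPa.
For a solid circular section σ = 32M/(πd³), so d³ = 32M/(π σ_allow) = 32×1420000/(π×127.6) = 113300 mm³.
d = 48.39 mm.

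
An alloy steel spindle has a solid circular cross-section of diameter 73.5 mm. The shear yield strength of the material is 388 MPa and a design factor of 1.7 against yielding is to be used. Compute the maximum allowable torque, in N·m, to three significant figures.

τ_allow = 388/1.7 = 228.2 MPa.
For a solid shaft T_allow = τ_allow·πd³/16; πd³/16 = π×73.5³/16 = 77960 mm³.
T_allow = 228.2×77960 = 1.779×10^7 N·mm = 17790 N·m.

T_allow = 17800 N·m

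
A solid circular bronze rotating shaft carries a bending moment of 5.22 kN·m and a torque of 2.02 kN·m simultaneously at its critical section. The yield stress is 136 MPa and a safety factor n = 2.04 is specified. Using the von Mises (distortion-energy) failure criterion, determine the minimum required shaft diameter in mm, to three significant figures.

d = 94.4 mm

σ_allow = σ_y/n = 136/2.04 = 66.67 MPa.
For a solid shaft σ_b = 32M/(πd³) and τ = 16T/(πd³), so the von Mises stress is σ' = (16/πd³)·√(4M²+3T²).
√(4M²+3T²) = √(4×(5.220×10^6)² + 3×(2.020×10^6)²) = 1.101×10^7 N·mm.
d³ = 16×1.101×10^7/(π×66.67) = 841200 mm³.
d = 94.40 mm.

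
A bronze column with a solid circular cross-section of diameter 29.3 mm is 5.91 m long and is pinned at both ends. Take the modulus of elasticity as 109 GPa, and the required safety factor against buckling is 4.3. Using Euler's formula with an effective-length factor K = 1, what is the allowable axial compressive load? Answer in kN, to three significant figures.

P_allow = 0.259 kN

I = πd⁴/64 = π×29.3⁴/64 = 36180 mm⁴.
Effective length L_e = KL = 1×5.91 m = 5910 mm.
Euler critical load P_cr = π²EI/L_e² = π²×109000×36180/5910² = 1114 N.
P_allow = P_cr/n = 1114/4.3 = 259.1 N.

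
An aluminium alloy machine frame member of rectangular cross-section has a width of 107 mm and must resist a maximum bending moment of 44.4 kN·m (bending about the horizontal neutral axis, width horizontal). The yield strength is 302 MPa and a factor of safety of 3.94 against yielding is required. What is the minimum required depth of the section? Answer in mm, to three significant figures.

h = 180 mm

σ_allow = 302/3.94 = 76.65 MPa.
For a rectangular section σ = 6M/(bh²), so h² = 6M/(b σ_allow) = 6×4.4400×10^7/(107×76.65) = 32480 mm².
h = 180.2 mm.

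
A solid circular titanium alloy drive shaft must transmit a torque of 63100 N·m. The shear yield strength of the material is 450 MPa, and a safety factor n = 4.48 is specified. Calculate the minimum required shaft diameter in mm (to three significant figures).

d = 147 mm

Allowable shear stress τ_allow = 450/4.48 = 100.4 MPa.
For a solid shaft τ = 16T/(πd³), so d³ = 16T/(π τ_allow) = 16×6.3100×10^7/(π×100.4) = 3.199×10^6 mm³.
d = (3.199×10^6)^(1/3) = 147.4 mm.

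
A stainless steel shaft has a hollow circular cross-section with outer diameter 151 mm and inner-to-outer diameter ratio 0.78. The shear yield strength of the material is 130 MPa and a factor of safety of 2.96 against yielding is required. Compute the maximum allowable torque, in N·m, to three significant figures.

τ_allow = 130/2.96 = 43.92 MPa.
For a hollow shaft T_allow = τ_allow·πd_o³(1−k⁴)/16 with 1−k⁴ = 0.6298, so πd_o³(1−k⁴)/16 = 425800 mm³.
T_allow = 43.92×425800 = 1.870×10^7 N·mm = 18700 N·m.

T_allow = 18700 N·m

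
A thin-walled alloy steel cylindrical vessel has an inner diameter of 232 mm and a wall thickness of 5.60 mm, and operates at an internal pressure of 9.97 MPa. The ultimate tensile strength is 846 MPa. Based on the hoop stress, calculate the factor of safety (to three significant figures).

n = 4.10

σ_h = pD/(2t) = 9.97×232/(2×5.60) = 206.5 MPa.
n = 846/206.5 = 4.096.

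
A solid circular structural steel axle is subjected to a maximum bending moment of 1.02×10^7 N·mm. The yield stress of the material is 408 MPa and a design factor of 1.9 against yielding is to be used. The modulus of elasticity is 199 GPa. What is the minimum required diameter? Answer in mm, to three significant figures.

d = 78.5 mm

σ_allow = 408/1.9 = 214.7 MPa.
For a solid circular section σ = 32M/(πd³), so d³ = 32M/(π σ_allow) = 32×1.0200×10^7/(π×214.7) = 483800 mm³.
d = 78.51 mm.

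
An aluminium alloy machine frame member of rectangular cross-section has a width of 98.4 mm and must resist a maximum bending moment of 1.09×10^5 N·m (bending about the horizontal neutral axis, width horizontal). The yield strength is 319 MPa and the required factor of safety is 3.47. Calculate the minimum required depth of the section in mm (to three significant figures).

h = 269 mm

σ_allow = 319/3.47 = 91.93 MPa.
For a rectangular section σ = 6M/(bh²), so h² = 6M/(b σ_allow) = 6×1.0900×10^8/(98.4×91.93) = 72300 mm².
h = 268.9 mm.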